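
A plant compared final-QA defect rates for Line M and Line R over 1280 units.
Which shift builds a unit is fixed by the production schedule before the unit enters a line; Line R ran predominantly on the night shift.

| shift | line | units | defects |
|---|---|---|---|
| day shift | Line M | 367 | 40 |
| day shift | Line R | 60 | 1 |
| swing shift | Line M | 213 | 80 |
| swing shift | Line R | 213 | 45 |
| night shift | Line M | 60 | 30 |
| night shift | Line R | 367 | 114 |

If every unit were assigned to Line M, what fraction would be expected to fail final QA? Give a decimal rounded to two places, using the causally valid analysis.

The imbalance in shift arose from how units were allocated, not from anything the line did; and shift independently affects the outcome. The pooled gap is confounded — condition on shift.
Standardising Line M to the population shift mix: 0.334·40/367 + 0.333·80/213 + 0.334·30/60 = 0.328.

0.33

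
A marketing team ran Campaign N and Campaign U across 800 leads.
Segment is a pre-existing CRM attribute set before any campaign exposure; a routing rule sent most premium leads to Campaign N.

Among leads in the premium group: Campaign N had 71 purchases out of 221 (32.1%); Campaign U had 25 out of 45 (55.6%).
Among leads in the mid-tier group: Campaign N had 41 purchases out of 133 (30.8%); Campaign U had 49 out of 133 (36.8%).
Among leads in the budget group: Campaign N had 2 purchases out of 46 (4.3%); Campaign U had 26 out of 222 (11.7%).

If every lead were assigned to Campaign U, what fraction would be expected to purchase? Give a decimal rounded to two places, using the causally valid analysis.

The stratified and pooled comparisons disagree (Campaign U wins within each customer segment; Campaign N wins overall), so the answer turns on the causal role of customer segment.
Since customer segment is a pre-existing factor (not a product of the campaign) and it affects the outcome on its own, it is a confounder. The stratified rates, not the pooled rate, identify the causal effect.
Standardising Campaign U to the population customer segment mix: 0.333·25/45 + 0.333·49/133 + 0.335·26/222 = 0.346.

0.35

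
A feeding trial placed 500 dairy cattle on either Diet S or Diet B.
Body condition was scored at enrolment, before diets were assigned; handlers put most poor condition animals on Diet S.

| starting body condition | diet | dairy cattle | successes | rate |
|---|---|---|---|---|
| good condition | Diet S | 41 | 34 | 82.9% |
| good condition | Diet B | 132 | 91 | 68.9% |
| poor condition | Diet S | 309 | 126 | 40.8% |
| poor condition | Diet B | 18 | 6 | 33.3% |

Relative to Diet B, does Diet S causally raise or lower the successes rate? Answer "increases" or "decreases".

increases

The stratified and pooled comparisons disagree (Diet S wins within each starting body condition; Diet B wins overall), so the answer turns on the causal role of starting body condition.
The imbalance in starting body condition arose from how dairy cattle were allocated, not from anything the diet did; and starting body condition independently affects the outcome. The pooled gap is confounded — condition on starting body condition.
Within each level — good condition: 82.9% vs 68.9%; poor condition: 40.8% vs 33.3% — Diet S is higher every time.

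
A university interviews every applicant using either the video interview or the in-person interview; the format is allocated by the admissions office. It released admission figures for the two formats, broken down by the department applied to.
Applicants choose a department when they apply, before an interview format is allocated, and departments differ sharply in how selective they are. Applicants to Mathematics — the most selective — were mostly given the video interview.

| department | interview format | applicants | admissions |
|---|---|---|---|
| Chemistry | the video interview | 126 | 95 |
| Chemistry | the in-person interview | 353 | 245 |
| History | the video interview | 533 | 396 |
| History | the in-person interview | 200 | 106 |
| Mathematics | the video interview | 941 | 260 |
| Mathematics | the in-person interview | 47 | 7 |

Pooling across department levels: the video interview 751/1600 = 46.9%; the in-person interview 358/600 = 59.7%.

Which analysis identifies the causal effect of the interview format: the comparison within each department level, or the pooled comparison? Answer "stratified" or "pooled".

stratified

Department is set before the interview format has any effect — it is not caused by the interview format — and it independently drives the outcome. That makes it a confounder, so the causal comparison is within department levels.
Within each level — Chemistry: 75.4% vs 69.4%; History: 74.3% vs 53.0%; Mathematics: 27.6% vs 14.9% — the video interview is higher every time.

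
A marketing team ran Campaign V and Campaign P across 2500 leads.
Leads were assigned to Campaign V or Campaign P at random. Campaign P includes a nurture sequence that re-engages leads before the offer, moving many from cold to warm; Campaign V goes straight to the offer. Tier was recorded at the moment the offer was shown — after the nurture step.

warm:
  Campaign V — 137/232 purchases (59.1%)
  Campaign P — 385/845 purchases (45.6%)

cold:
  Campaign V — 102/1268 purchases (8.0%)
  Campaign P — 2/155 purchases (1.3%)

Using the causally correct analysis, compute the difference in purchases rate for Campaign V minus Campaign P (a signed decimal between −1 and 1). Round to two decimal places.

-0.23

Stratifying would compare campaigns among leads the campaigns themselves sorted into engagement tier groups — a form of selection on an intermediate. The unconditioned pooled rates give the total causal effect.
The causal difference is the pooled difference: 0.159 − 0.387 = -0.228.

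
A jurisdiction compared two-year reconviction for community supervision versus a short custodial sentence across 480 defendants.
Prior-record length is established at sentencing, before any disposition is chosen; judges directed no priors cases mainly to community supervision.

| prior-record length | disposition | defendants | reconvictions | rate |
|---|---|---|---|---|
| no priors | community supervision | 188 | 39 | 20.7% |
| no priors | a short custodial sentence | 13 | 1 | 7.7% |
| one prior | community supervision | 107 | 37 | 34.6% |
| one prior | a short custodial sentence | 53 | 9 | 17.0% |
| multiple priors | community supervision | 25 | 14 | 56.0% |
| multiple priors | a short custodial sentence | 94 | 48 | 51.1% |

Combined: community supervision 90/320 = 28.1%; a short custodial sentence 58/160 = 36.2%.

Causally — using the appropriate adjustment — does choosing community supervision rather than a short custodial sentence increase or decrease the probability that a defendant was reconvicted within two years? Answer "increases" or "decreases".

The imbalance in prior-record length arose from how defendants were allocated, not from anything the disposition did; and prior-record length independently affects the outcome. The pooled gap is confounded — condition on prior-record length.
Within each level — no priors: 20.7% vs 7.7%; one prior: 34.6% vs 17.0%; multiple priors: 56.0% vs 51.1% — a short custodial sentence is lower every time.

increases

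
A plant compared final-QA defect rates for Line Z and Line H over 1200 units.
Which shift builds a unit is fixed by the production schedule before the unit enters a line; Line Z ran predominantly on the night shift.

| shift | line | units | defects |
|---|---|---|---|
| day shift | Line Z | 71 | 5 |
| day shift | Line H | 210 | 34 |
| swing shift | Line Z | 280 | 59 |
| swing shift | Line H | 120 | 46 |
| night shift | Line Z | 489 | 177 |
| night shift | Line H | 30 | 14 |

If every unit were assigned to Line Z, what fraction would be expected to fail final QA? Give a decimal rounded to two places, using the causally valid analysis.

The stratified and pooled comparisons disagree (Line Z wins within each shift; Line H wins overall), so the answer turns on the causal role of shift.
Since shift is a pre-existing factor (not a product of the line) and it affects the outcome on its own, it is a confounder. The stratified rates, not the pooled rate, identify the causal effect.
Standardising Line Z to the population shift mix: 0.234·5/71 + 0.333·59/280 + 0.432·177/489 = 0.243.

0.24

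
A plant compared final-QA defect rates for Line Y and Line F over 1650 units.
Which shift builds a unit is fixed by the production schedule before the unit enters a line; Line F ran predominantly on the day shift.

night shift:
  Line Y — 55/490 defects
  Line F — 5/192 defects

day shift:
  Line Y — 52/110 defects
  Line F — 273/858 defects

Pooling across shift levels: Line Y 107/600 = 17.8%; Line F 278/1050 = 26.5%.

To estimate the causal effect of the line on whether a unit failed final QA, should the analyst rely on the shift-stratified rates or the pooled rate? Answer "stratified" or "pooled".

stratified

Line F is lower inside every shift stratum but Line Y is lower in aggregate. Whether to stratify depends on how shift relates to the line.
The imbalance in shift arose from how units were allocated, not from anything the line did; and shift independently affects the outcome. The pooled gap is confounded — condition on shift.
Within each level — night shift: 11.2% vs 2.6%; day shift: 47.3% vs 31.8% — Line F is lower every time.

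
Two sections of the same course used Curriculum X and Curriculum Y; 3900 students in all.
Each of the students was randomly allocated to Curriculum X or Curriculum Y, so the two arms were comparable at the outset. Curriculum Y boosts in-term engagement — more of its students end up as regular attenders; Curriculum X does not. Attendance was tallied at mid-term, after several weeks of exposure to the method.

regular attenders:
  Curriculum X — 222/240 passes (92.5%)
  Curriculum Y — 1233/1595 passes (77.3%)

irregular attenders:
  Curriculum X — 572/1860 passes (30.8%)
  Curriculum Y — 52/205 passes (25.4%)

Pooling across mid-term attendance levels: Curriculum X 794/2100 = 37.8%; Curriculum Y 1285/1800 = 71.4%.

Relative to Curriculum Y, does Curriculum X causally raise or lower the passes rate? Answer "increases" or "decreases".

decreases

Within every mid-term attendance level Curriculum X has the higher rate, yet pooled Curriculum Y does — Simpson's reversal.
Mid-term attendance is downstream of the teaching method. One should not condition on a consequence of treatment, so the overall rates are the right comparison.
Pooled: Curriculum X 37.8% vs Curriculum Y 71.4%; Curriculum Y is higher overall.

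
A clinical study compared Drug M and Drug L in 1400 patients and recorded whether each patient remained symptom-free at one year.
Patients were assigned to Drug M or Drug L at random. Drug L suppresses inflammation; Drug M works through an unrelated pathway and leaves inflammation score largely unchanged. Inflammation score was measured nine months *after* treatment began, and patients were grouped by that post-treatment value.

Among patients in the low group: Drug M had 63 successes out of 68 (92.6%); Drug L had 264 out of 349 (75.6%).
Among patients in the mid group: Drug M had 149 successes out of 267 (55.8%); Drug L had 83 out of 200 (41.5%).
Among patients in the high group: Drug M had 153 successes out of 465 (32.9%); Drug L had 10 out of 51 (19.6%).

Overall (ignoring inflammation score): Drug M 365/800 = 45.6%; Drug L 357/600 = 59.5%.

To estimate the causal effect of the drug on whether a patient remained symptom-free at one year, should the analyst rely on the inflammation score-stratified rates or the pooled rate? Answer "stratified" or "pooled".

pooled

The inflammation score-specific comparison favours Drug M throughout, but the pooled figures favour Drug L. The question is whether to condition on inflammation score.
Stratifying would compare drugs among patients the drugs themselves sorted into inflammation score groups — a form of selection on an intermediate. The unconditioned pooled rates give the total causal effect.
Pooled: Drug M 45.6% vs Drug L 59.5%; Drug L is higher overall.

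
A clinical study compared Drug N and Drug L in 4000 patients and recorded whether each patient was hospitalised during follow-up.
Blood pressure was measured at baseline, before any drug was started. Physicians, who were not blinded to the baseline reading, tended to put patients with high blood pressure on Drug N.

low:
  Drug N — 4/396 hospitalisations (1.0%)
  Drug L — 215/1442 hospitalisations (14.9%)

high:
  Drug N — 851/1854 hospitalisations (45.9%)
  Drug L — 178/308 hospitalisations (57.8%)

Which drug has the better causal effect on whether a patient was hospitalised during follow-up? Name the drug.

Drug N

Nothing the drug does changes blood pressure; the imbalance is an allocation artefact. With blood pressure also predicting the outcome, the pooled figure is confounded, and the within-stratum comparison is the causal one.
Within each level — low: 1.0% vs 14.9%; high: 45.9% vs 57.8% — Drug N is lower every time.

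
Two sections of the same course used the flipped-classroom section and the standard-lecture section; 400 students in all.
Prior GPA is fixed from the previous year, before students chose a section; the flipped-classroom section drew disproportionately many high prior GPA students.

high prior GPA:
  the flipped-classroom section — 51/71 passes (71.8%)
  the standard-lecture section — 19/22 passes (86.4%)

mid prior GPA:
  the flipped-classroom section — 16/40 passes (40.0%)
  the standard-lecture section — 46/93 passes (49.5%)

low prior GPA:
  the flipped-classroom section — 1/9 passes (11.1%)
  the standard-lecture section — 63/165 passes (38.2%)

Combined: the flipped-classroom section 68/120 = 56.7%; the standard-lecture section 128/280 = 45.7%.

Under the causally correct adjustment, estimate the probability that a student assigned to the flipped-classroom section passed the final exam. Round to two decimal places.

0.35

The prior GPA band-specific comparison favours the standard-lecture section throughout, but the pooled figures favour the flipped-classroom section. The question is whether to condition on prior GPA band.
Prior GPA band differs across teaching methods for reasons unrelated to any effect of the teaching method itself, and it separately predicts the outcome — a classic confounder. We must compare within prior GPA band levels.
Standardising the flipped-classroom section to the population prior GPA band mix: 0.233·51/71 + 0.333·16/40 + 0.435·1/9 = 0.348.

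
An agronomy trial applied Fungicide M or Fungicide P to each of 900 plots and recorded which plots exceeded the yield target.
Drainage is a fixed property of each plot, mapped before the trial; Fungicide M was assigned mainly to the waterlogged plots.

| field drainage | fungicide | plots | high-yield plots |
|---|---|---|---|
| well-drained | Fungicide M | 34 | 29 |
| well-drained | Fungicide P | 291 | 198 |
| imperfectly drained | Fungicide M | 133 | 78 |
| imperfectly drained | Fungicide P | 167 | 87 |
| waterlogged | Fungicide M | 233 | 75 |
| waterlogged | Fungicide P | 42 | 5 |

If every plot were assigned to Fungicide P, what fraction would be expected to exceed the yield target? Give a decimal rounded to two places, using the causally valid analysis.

Fungicide M is higher inside every field drainage stratum but Fungicide P is higher in aggregate. Whether to stratify depends on how field drainage relates to the fungicide.
Since field drainage is a pre-existing factor (not a product of the fungicide) and it affects the outcome on its own, it is a confounder. The stratified rates, not the pooled rate, identify the causal effect.
Standardising Fungicide P to the population field drainage mix: 0.361·198/291 + 0.333·87/167 + 0.306·5/42 = 0.456.

0.46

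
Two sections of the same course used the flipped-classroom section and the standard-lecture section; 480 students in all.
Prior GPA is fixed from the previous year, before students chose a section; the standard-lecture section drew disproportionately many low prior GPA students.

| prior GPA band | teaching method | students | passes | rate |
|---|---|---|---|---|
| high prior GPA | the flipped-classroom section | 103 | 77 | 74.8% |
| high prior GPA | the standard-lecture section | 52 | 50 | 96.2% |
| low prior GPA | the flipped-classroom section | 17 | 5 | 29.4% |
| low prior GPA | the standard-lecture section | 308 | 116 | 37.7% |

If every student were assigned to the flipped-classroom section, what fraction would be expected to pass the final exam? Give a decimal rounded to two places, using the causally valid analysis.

0.44

The stratified and pooled comparisons disagree (the standard-lecture section wins within each prior GPA band; the flipped-classroom section wins overall), so the answer turns on the causal role of prior GPA band.
Prior GPA band differs across teaching methods for reasons unrelated to any effect of the teaching method itself, and it separately predicts the outcome — a classic confounder. We must compare within prior GPA band levels.
Standardising the flipped-classroom section to the population prior GPA band mix: 0.323·77/103 + 0.677·5/17 = 0.441.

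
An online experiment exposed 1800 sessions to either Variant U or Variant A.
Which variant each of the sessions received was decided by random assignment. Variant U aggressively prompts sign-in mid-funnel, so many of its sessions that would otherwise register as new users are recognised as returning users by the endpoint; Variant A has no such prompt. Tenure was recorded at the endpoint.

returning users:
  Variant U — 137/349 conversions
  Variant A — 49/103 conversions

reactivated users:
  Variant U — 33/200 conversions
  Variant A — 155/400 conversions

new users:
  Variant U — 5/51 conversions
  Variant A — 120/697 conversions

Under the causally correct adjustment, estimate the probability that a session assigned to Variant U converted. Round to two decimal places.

The distribution of user tenure is itself part of what the variant does — it is an intermediate outcome. Holding it fixed would remove that part of the effect; the total effect is the pooled difference.
So P(outcome | do(Variant U)) is just the pooled rate for Variant U: 175/600 = 0.292.

0.29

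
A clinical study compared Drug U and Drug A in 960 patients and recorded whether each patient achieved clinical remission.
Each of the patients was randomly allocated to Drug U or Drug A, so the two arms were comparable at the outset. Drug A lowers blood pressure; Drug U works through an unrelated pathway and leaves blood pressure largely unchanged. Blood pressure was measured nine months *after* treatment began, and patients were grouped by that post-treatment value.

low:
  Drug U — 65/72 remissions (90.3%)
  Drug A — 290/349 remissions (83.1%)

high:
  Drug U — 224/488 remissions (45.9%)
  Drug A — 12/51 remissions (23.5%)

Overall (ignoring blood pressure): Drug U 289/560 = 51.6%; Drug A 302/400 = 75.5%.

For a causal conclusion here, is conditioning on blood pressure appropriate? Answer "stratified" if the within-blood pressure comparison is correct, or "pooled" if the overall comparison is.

Blood pressure here is a post-treatment variable shaped by the drug; conditioning on it would introduce bias rather than remove it. The overall comparison is the causal one.
Pooled: Drug U 51.6% vs Drug A 75.5%; Drug A is higher overall.

pooled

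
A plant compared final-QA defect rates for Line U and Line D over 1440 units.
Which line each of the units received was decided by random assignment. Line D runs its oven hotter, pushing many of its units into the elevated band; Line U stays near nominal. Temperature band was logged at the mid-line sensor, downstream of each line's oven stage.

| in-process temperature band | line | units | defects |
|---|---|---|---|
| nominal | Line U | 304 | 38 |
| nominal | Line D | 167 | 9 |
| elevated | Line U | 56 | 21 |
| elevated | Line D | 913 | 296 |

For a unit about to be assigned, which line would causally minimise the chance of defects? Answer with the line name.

Line U

The in-process temperature band-specific comparison favours Line D throughout, but the pooled figures favour Line U. The question is whether to condition on in-process temperature band.
In-process temperature band here is a post-treatment variable shaped by the line; conditioning on it would introduce bias rather than remove it. The overall comparison is the causal one.
Pooled: Line U 16.4% vs Line D 28.2%; Line U is lower overall.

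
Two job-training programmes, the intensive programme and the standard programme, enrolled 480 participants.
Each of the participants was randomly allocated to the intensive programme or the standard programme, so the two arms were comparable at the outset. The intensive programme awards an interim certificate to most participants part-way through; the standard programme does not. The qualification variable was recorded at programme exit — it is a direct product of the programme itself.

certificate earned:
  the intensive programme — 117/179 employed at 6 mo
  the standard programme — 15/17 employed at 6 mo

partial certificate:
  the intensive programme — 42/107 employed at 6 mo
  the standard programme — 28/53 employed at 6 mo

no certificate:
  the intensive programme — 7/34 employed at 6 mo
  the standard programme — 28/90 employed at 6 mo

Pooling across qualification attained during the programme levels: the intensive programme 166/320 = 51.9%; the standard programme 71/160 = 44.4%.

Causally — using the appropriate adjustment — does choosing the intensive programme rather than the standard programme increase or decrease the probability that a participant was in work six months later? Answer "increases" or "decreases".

increases

the standard programme is higher inside every qualification attained during the programme stratum but the intensive programme is higher in aggregate. Whether to stratify depends on how qualification attained during the programme relates to the programme.
Stratifying would compare programmes among participants the programmes themselves sorted into qualification attained during the programme groups — a form of selection on an intermediate. The unconditioned pooled rates give the total causal effect.
Pooled: the intensive programme 51.9% vs the standard programme 44.4%; the intensive programme is higher overall.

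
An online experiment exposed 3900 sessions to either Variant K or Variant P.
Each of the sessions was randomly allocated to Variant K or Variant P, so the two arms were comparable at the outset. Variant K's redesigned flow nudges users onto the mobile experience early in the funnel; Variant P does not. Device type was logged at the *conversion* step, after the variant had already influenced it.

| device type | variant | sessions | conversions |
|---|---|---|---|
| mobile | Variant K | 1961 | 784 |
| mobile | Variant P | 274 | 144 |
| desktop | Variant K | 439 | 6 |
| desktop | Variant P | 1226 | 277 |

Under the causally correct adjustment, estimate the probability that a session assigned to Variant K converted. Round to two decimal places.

0.33

Device type lies on the pathway variant → device type → outcome, so adjusting for it blocks the indirect effect. For the total causal effect of variant, use the unadjusted pooled rates.
So P(outcome | do(Variant K)) is just the pooled rate for Variant K: 790/2400 = 0.329.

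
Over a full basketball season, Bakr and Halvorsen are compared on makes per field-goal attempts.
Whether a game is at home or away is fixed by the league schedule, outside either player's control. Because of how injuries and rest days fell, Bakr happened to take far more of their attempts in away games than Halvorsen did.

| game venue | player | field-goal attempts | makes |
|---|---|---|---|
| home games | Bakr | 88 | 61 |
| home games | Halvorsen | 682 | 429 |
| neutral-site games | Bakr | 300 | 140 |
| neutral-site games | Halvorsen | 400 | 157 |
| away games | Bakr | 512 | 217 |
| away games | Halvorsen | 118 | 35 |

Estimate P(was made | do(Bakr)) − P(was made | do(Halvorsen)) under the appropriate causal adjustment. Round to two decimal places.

The stratified and pooled comparisons disagree (Bakr wins within each game venue; Halvorsen wins overall), so the answer turns on the causal role of game venue.
Nothing the player does changes game venue; the imbalance is an allocation artefact. With game venue also predicting the outcome, the pooled figure is confounded, and the within-stratum comparison is the causal one.
Adjusting over the population distribution of game venue: 0.367·(0.693−0.629) + 0.333·(0.467−0.393) + 0.300·(0.424−0.297) = +0.086.

+0.09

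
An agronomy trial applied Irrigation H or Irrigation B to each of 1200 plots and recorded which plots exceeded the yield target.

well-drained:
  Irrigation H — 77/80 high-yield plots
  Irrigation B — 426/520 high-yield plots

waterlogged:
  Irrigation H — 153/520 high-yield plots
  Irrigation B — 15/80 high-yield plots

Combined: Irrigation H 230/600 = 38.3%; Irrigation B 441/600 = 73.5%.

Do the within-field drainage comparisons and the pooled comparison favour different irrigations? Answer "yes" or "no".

yes

Within each field drainage level (well-drained 96.2% vs 81.9%; waterlogged 29.4% vs 18.8%), Irrigation H has the higher rate every time. Pooled: 38.3% vs 73.5% — Irrigation B has the higher rate overall. The two comparisons disagree.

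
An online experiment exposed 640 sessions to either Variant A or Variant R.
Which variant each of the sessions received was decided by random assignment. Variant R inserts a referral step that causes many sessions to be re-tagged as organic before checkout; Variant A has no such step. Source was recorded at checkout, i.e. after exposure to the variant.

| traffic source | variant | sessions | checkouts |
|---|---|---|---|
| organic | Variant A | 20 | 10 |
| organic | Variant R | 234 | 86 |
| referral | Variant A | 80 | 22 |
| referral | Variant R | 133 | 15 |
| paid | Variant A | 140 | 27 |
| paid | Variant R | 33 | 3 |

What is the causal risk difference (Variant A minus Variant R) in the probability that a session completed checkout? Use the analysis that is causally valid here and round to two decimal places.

The traffic source-specific comparison favours Variant A throughout, but the pooled figures favour Variant R. The question is whether to condition on traffic source.
The distribution of traffic source is itself part of what the variant does — it is an intermediate outcome. Holding it fixed would remove that part of the effect; the total effect is the pooled difference.
The causal difference is the pooled difference: 0.246 − 0.260 = -0.014.

-0.01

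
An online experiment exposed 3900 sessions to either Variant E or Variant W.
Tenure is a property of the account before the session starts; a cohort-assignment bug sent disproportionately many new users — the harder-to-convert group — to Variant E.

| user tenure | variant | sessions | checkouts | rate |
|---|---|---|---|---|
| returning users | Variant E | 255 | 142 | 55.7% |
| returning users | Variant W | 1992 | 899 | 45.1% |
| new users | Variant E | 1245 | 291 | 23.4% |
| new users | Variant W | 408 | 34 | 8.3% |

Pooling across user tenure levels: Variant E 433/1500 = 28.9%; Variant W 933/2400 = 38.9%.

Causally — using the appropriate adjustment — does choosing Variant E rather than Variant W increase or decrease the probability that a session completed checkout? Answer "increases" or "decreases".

increases

Variant E is higher inside every user tenure stratum but Variant W is higher in aggregate. Whether to stratify depends on how user tenure relates to the variant.
The imbalance in user tenure arose from how sessions were allocated, not from anything the variant did; and user tenure independently affects the outcome. The pooled gap is confounded — condition on user tenure.
Within each level — returning users: 55.7% vs 45.1%; new users: 23.4% vs 8.3% — Variant E is higher every time.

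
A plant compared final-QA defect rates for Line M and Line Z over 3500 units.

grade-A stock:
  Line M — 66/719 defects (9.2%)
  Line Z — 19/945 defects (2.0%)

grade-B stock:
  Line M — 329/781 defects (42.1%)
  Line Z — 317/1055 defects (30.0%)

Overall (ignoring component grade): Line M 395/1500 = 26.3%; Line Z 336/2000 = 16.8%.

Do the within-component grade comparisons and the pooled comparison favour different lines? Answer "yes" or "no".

Within each component grade level (grade-A stock 9.2% vs 2.0%; grade-B stock 42.1% vs 30.0%), Line Z has the lower rate every time. Pooled: 26.3% vs 16.8% — Line Z has the lower rate overall. They agree.

no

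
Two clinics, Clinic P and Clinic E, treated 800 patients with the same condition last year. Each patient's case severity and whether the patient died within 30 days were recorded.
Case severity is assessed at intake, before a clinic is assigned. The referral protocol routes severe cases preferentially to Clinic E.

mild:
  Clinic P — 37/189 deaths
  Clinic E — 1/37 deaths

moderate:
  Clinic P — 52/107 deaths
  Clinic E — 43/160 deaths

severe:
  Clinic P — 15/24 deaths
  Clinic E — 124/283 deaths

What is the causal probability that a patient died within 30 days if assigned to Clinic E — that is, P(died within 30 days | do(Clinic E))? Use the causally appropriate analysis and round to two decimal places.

Case severity differs across clinics for reasons unrelated to any effect of the clinic itself, and it separately predicts the outcome — a classic confounder. We must compare within case severity levels.
Standardising Clinic E to the population case severity mix: 0.282·1/37 + 0.334·43/160 + 0.384·124/283 = 0.265.

0.27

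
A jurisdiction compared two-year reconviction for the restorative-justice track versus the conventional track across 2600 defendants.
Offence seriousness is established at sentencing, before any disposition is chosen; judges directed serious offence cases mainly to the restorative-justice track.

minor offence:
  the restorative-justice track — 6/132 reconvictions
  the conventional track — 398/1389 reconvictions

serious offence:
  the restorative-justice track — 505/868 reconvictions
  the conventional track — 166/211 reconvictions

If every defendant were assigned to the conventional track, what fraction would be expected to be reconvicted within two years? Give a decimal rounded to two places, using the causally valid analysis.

0.49

Offence seriousness differs across dispositions for reasons unrelated to any effect of the disposition itself, and it separately predicts the outcome — a classic confounder. We must compare within offence seriousness levels.
Standardising the conventional track to the population offence seriousness mix: 0.585·398/1389 + 0.415·166/211 = 0.494.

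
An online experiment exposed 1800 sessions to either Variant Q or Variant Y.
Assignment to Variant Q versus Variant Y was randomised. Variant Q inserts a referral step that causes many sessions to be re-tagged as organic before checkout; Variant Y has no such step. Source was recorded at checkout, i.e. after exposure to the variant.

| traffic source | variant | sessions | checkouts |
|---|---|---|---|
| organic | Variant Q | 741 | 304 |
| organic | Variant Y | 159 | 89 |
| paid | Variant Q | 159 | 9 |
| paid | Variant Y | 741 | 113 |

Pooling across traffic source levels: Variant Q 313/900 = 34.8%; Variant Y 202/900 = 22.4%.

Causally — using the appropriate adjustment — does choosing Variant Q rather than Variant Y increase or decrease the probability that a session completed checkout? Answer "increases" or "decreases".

The stratified and pooled comparisons disagree (Variant Y wins within each traffic source; Variant Q wins overall), so the answer turns on the causal role of traffic source.
Traffic source lies on the pathway variant → traffic source → outcome, so adjusting for it blocks the indirect effect. For the total causal effect of variant, use the unadjusted pooled rates.
Pooled: Variant Q 34.8% vs Variant Y 22.4%; Variant Q is higher overall.

increases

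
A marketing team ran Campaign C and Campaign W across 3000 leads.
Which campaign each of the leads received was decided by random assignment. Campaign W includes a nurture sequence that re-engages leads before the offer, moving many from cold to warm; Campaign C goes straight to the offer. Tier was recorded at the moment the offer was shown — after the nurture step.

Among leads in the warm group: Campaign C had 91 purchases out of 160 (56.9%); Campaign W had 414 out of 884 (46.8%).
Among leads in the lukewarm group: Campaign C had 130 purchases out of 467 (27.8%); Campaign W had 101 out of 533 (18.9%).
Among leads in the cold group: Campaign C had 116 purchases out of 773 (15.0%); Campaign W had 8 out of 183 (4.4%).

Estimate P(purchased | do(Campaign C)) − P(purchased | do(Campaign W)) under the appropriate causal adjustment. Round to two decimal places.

-0.09

Within every engagement tier level Campaign C has the higher rate, yet pooled Campaign W does — Simpson's reversal.
The distribution of engagement tier is itself part of what the campaign does — it is an intermediate outcome. Holding it fixed would remove that part of the effect; the total effect is the pooled difference.
The causal difference is the pooled difference: 0.241 − 0.327 = -0.086.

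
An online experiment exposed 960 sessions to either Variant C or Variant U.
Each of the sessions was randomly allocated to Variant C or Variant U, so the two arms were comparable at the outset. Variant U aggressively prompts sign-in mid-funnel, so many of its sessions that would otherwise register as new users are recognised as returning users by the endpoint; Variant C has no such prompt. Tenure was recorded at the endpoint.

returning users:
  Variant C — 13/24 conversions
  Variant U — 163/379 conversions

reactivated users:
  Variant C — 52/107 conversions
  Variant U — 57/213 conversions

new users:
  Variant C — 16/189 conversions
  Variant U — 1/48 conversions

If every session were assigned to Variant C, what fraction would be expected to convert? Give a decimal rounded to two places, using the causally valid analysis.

0.25

Stratifying would compare variants among sessions the variants themselves sorted into user tenure groups — a form of selection on an intermediate. The unconditioned pooled rates give the total causal effect.
So P(outcome | do(Variant C)) is just the pooled rate for Variant C: 81/320 = 0.253.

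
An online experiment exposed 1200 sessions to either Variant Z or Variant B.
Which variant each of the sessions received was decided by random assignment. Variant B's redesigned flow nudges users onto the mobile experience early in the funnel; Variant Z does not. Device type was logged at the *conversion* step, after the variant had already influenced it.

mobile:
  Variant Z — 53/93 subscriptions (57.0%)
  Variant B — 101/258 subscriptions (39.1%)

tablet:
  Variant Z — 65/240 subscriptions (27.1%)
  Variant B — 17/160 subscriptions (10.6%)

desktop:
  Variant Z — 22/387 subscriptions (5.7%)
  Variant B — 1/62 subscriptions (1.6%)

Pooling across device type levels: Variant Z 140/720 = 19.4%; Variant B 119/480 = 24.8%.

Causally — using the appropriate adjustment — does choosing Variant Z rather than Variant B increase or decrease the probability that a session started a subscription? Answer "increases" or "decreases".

Device type here is a post-treatment variable shaped by the variant; conditioning on it would introduce bias rather than remove it. The overall comparison is the causal one.
Pooled: Variant Z 19.4% vs Variant B 24.8%; Variant B is higher overall.

decreases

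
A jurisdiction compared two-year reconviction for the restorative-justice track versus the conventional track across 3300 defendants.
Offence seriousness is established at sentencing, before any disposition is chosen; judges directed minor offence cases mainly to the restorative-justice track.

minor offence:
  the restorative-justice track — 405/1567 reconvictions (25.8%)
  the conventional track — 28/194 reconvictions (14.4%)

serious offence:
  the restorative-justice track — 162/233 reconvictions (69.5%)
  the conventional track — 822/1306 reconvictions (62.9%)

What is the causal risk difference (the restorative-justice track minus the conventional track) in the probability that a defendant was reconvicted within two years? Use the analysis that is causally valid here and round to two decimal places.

+0.09

the conventional track is lower inside every offence seriousness stratum but the restorative-justice track is lower in aggregate. Whether to stratify depends on how offence seriousness relates to the disposition.
Offence seriousness differs across dispositions for reasons unrelated to any effect of the disposition itself, and it separately predicts the outcome — a classic confounder. We must compare within offence seriousness levels.
Adjusting over the population distribution of offence seriousness: 0.534·(0.258−0.144) + 0.466·(0.695−0.629) = +0.092.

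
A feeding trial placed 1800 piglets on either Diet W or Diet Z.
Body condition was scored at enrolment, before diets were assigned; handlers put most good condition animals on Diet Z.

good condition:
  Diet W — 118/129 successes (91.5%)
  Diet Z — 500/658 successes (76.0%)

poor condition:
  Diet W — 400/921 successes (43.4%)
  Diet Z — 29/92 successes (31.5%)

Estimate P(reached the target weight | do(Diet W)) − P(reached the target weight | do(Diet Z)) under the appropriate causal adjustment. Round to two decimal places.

+0.13

Here starting body condition is a common cause — it drives both which diet a case falls under and the outcome. The crude comparison mixes populations; the stratum-specific rates are the causally relevant ones.
Adjusting over the population distribution of starting body condition: 0.437·(0.915−0.760) + 0.563·(0.434−0.315) = +0.135.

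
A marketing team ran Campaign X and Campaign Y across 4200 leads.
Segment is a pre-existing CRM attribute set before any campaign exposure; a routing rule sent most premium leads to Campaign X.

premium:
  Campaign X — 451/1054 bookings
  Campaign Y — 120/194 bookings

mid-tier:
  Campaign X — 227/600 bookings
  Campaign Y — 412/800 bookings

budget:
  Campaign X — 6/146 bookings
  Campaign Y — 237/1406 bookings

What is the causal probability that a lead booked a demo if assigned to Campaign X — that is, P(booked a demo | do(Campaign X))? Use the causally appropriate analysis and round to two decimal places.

0.27

The stratified and pooled comparisons disagree (Campaign Y wins within each customer segment; Campaign X wins overall), so the answer turns on the causal role of customer segment.
Customer segment is set before the campaign has any effect — it is not caused by the campaign — and it independently drives the outcome. That makes it a confounder, so the causal comparison is within customer segment levels.
Standardising Campaign X to the population customer segment mix: 0.297·451/1054 + 0.333·227/600 + 0.370·6/146 = 0.268.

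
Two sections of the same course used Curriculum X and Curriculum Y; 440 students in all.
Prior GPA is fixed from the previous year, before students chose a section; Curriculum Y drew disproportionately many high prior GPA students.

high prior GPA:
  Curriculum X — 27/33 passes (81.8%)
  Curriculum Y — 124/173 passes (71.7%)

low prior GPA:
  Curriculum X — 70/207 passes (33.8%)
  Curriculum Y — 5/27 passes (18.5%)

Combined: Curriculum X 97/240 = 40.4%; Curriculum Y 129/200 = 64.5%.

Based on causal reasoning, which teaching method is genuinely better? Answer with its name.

Curriculum X

The prior GPA band-specific comparison favours Curriculum X throughout, but the pooled figures favour Curriculum Y. The question is whether to condition on prior GPA band.
Prior GPA band is set before the teaching method has any effect — it is not caused by the teaching method — and it independently drives the outcome. That makes it a confounder, so the causal comparison is within prior GPA band levels.
Within each level — high prior GPA: 81.8% vs 71.7%; low prior GPA: 33.8% vs 18.5% — Curriculum X is higher every time.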